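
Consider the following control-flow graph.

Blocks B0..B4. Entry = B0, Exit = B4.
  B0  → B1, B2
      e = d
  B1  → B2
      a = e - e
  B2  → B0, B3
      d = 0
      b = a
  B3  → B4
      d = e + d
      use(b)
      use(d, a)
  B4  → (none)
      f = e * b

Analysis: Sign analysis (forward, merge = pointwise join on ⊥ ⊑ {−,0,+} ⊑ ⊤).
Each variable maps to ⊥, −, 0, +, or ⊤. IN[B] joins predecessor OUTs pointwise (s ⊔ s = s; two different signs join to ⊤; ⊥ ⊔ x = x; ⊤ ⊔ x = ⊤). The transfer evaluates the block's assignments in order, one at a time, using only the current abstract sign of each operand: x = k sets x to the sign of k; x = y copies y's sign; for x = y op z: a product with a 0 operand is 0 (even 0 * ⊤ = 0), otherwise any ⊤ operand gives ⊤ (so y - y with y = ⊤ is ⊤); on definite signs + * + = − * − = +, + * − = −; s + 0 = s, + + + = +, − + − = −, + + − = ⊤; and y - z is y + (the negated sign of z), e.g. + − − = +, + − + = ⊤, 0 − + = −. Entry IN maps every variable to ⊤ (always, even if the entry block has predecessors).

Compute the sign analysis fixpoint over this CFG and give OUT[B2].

Answer: {a: ⊤, b: ⊤, c: ⊤, d: 0, e: ⊤, f: ⊤}

Working:
Fixpoint table:
  B0: | IN=(all ⊤) | OUT=(all ⊤)
  B1: | IN=(all ⊤) | OUT=(all ⊤)
  B2: | IN=(all ⊤) | OUT={d:0; rest ⊤}
  B3: | IN={d:0; rest ⊤} | OUT=(all ⊤)
  B4: | IN=(all ⊤) | OUT=(all ⊤)

Merge at B2: IN[B2] = OUT[B0] ⊔ OUT[B1] = {a: ⊤, b: ⊤, c: ⊤, d: ⊤, e: ⊤, f: ⊤}
Applying B2's transfer function to that IN value gives OUT[B2] (row B2 above).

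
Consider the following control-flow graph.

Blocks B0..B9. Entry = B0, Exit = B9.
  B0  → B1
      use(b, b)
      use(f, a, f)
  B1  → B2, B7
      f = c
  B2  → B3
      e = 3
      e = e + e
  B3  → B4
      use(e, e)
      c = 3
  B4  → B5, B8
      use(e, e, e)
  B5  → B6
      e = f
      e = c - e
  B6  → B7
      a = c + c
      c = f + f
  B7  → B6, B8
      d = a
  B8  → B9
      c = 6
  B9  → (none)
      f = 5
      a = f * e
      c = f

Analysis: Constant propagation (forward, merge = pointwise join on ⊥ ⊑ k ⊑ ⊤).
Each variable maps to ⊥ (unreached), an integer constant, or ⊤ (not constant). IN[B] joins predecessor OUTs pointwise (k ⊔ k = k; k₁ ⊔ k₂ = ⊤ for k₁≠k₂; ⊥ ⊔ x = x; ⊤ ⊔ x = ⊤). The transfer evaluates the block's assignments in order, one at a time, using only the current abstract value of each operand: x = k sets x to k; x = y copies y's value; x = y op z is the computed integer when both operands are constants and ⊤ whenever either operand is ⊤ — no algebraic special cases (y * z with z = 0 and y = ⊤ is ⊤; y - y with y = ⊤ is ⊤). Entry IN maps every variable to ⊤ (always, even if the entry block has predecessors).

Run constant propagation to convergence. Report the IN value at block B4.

Answer: {a: ⊤, b: ⊤, c: 3, d: ⊤, e: 6, f: ⊤}

Derivation:
Per-block solution:
  B0:  IN=(all ⊤)  OUT=(all ⊤)
  B1:  IN=(all ⊤)  OUT=(all ⊤)
  B2:  IN=(all ⊤)  OUT={e:6; rest ⊤}
  B3:  IN={e:6; rest ⊤}  OUT={c:3, e:6; rest ⊤}
  B4:  IN={c:3, e:6; rest ⊤}  OUT={c:3, e:6; rest ⊤}
  B5:  IN={c:3, e:6; rest ⊤}  OUT={c:3; rest ⊤}
  B6:  IN=(all ⊤)  OUT=(all ⊤)
  B7:  IN=(all ⊤)  OUT=(all ⊤)
  B8:  IN=(all ⊤)  OUT={c:6; rest ⊤}
  B9:  IN={c:6; rest ⊤}  OUT={c:5, f:5; rest ⊤}

Merge at B4: IN[B4] = OUT[B3] = {a: ⊤, b: ⊤, c: 3, d: ⊤, e: 6, f: ⊤}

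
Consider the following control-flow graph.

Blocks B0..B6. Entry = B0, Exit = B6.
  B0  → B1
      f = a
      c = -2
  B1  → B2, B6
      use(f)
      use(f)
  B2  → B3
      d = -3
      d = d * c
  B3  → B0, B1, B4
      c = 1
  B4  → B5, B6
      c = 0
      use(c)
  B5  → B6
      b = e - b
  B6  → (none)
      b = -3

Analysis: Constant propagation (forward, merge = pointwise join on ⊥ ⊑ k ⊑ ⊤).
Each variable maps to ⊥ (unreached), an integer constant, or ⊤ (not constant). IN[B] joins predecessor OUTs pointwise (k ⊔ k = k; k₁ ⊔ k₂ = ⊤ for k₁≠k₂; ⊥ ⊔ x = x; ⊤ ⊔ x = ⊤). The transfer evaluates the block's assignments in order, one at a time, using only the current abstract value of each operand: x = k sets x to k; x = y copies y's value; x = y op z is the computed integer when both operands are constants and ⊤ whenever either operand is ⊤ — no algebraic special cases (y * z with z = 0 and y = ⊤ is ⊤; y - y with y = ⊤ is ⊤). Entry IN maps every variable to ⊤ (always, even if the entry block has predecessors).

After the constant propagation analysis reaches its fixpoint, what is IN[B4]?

Answer: {a: ⊤, b: ⊤, c: 1, d: ⊤, e: ⊤, f: ⊤}

Working:
Converged values:
  B0:  IN=(all ⊤)  OUT={c:-2; rest ⊤}
  B1:  IN=(all ⊤)  OUT=(all ⊤)
  B2:  IN=(all ⊤)  OUT=(all ⊤)
  B3:  IN=(all ⊤)  OUT={c:1; rest ⊤}
  B4:  IN={c:1; rest ⊤}  OUT={c:0; rest ⊤}
  B5:  IN={c:0; rest ⊤}  OUT={c:0; rest ⊤}
  B6:  IN=(all ⊤)  OUT={b:-3; rest ⊤}

Merge at B4: IN[B4] = OUT[B3] = {a: ⊤, b: ⊤, c: 1, d: ⊤, e: ⊤, f: ⊤}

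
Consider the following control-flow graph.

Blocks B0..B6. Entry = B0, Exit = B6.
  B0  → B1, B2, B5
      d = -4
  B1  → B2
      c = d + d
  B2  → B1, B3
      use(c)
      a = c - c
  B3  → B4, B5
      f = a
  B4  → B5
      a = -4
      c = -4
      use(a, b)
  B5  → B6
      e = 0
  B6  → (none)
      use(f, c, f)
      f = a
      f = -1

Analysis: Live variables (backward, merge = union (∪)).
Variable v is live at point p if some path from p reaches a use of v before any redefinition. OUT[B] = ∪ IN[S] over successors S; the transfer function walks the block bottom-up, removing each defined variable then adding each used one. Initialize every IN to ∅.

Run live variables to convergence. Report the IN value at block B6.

Answer: {a, c, f}

Trace:
Converged values:
  B0: | IN={a, b, c, f} | OUT={a, b, c, d, f}
  B1: | IN={b, d} | OUT={b, c, d}
  B2: | IN={b, c, d} | OUT={a, b, c, d}
  B3: | IN={a, b, c} | OUT={a, b, c, f}
  B4: | IN={b, f} | OUT={a, c, f}
  B5: | IN={a, c, f} | OUT={a, c, f}
  B6: | IN={a, c, f} | OUT={}

B6 is the boundary node: OUT[B6] = {}
Applying B6's transfer function to that OUT value gives IN[B6] (row B6 above).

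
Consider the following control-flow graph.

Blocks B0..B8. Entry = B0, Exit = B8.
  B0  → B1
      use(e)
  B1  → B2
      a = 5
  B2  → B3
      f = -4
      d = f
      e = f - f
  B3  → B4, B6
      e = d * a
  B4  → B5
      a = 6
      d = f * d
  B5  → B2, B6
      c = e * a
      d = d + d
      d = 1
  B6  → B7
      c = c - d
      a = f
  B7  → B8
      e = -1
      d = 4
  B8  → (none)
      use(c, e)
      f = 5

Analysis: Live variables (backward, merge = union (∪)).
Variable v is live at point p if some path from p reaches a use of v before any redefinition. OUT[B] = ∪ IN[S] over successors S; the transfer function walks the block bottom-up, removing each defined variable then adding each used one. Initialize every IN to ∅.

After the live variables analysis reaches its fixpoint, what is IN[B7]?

Answer: {c}

Derivation:
Per-block solution:
  B0: | IN={c, e} | OUT={c}
  B1: | IN={c} | OUT={a, c}
  B2: | IN={a, c} | OUT={a, c, d, f}
  B3: | IN={a, c, d, f} | OUT={c, d, e, f}
  B4: | IN={d, e, f} | OUT={a, d, e, f}
  B5: | IN={a, d, e, f} | OUT={a, c, d, f}
  B6: | IN={c, d, f} | OUT={c}
  B7: | IN={c} | OUT={c, e}
  B8: | IN={c, e} | OUT={}

Merge at B7: OUT[B7] = IN[B8] = {c, e}
Applying B7's transfer function to that OUT value gives IN[B7] (row B7 above).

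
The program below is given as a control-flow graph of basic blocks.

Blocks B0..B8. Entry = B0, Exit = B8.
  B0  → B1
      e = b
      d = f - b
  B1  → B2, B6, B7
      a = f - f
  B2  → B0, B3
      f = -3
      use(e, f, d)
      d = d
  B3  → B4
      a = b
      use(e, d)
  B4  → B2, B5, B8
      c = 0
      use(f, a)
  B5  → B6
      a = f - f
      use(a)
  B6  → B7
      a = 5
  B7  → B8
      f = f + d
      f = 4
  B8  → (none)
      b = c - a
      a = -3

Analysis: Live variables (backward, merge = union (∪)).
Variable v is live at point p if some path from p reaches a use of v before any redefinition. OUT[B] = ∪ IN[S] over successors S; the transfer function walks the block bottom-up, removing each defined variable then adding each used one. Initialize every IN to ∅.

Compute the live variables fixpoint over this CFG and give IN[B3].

Answer: {b, d, e, f}

Derivation:
Converged values:
  B0: | IN={b, c, f} | OUT={b, c, d, e, f}
  B1: | IN={b, c, d, e, f} | OUT={a, b, c, d, e, f}
  B2: | IN={b, c, d, e} | OUT={b, c, d, e, f}
  B3: | IN={b, d, e, f} | OUT={a, b, d, e, f}
  B4: | IN={a, b, d, e, f} | OUT={a, b, c, d, e, f}
  B5: | IN={c, d, f} | OUT={c, d, f}
  B6: | IN={c, d, f} | OUT={a, c, d, f}
  B7: | IN={a, c, d, f} | OUT={a, c}
  B8: | IN={a, c} | OUT={}

Merge at B3: OUT[B3] = IN[B4] = {a, b, d, e, f}
Applying B3's transfer function to that OUT value gives IN[B3] (row B3 above).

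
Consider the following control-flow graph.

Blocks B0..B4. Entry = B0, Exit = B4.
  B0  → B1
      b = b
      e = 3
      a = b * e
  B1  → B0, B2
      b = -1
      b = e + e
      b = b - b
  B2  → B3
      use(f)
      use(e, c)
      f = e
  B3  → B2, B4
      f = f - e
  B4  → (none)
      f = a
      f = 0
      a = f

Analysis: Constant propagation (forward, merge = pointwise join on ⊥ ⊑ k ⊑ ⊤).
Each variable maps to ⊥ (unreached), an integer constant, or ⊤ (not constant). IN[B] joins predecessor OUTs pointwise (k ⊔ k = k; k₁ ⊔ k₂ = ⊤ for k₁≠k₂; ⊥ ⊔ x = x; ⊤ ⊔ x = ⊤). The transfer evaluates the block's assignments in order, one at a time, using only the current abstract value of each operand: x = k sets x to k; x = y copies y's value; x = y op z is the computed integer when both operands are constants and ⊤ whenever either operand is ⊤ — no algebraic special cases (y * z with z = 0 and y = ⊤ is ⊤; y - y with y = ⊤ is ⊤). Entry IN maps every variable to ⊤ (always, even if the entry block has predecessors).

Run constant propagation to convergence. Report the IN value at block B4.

Answer: {a: ⊤, b: 0, c: ⊤, d: ⊤, e: 3, f: 0}

Derivation:
Converged values:
  B0: | IN=(all ⊤) | OUT={e:3; rest ⊤}
  B1: | IN={e:3; rest ⊤} | OUT={b:0, e:3; rest ⊤}
  B2: | IN={b:0, e:3; rest ⊤} | OUT={b:0, e:3, f:3; rest ⊤}
  B3: | IN={b:0, e:3, f:3; rest ⊤} | OUT={b:0, e:3, f:0; rest ⊤}
  B4: | IN={b:0, e:3, f:0; rest ⊤} | OUT={a:0, b:0, e:3, f:0; rest ⊤}

Merge at B4: IN[B4] = OUT[B3] = {a: ⊤, b: 0, c: ⊤, d: ⊤, e: 3, f: 0}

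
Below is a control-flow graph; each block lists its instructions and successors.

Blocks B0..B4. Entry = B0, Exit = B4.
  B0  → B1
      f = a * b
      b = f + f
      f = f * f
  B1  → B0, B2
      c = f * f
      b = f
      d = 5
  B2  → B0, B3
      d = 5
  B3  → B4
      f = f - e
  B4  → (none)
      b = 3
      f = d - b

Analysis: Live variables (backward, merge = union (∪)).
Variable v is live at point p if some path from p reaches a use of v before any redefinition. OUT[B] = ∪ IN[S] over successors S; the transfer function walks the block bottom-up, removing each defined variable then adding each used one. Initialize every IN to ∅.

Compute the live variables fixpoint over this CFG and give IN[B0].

Per-block solution:
  B0: | IN={a, b, e} | OUT={a, e, f}
  B1: | IN={a, e, f} | OUT={a, b, e, f}
  B2: | IN={a, b, e, f} | OUT={a, b, d, e, f}
  B3: | IN={d, e, f} | OUT={d}
  B4: | IN={d} | OUT={}

Merge at B0: OUT[B0] = IN[B1] = {a, e, f}
Applying B0's transfer function to that OUT value gives IN[B0] (row B0 above).

Answer: {a, b, e}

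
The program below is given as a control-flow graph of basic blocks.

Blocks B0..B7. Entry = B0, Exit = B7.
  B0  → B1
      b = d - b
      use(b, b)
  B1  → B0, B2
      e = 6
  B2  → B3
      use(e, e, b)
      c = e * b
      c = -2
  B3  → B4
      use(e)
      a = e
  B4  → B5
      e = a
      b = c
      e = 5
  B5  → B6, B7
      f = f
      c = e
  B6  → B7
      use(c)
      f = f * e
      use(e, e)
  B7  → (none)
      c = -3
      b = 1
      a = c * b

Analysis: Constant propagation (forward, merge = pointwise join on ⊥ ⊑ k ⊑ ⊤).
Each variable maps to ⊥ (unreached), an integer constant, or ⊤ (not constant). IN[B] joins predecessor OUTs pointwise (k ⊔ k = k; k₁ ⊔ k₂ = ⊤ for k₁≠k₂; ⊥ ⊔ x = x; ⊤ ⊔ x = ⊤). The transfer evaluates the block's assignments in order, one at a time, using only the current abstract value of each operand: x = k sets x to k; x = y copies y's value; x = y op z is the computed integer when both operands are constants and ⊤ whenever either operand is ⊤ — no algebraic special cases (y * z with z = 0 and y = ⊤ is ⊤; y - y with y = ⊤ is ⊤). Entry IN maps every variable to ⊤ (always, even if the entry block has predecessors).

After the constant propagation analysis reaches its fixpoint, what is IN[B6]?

Answer: {a: 6, b: -2, c: 5, d: ⊤, e: 5, f: ⊤}

Trace:
Fixpoint table:
  B0:  IN=(all ⊤)  OUT=(all ⊤)
  B1:  IN=(all ⊤)  OUT={e:6; rest ⊤}
  B2:  IN={e:6; rest ⊤}  OUT={c:-2, e:6; rest ⊤}
  B3:  IN={c:-2, e:6; rest ⊤}  OUT={a:6, c:-2, e:6; rest ⊤}
  B4:  IN={a:6, c:-2, e:6; rest ⊤}  OUT={a:6, b:-2, c:-2, e:5; rest ⊤}
  B5:  IN={a:6, b:-2, c:-2, e:5; rest ⊤}  OUT={a:6, b:-2, c:5, e:5; rest ⊤}
  B6:  IN={a:6, b:-2, c:5, e:5; rest ⊤}  OUT={a:6, b:-2, c:5, e:5; rest ⊤}
  B7:  IN={a:6, b:-2, c:5, e:5; rest ⊤}  OUT={a:-3, b:1, c:-3, e:5; rest ⊤}

Merge at B6: IN[B6] = OUT[B5] = {a: 6, b: -2, c: 5, d: ⊤, e: 5, f: ⊤}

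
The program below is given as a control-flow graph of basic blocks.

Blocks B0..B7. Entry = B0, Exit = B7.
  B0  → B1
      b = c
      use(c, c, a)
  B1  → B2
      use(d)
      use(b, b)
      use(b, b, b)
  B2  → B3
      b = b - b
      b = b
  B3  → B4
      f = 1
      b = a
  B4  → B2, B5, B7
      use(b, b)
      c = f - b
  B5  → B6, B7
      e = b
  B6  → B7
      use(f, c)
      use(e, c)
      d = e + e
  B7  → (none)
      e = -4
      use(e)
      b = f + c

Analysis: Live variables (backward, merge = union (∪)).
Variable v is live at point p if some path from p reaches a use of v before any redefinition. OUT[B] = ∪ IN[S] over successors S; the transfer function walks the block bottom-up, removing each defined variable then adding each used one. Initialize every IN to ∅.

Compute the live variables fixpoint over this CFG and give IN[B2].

Answer: {a, b}

Trace:
Per-block solution:
  B0:   IN={a, c, d}   OUT={a, b, d}
  B1:   IN={a, b, d}   OUT={a, b}
  B2:   IN={a, b}   OUT={a}
  B3:   IN={a}   OUT={a, b, f}
  B4:   IN={a, b, f}   OUT={a, b, c, f}
  B5:   IN={b, c, f}   OUT={c, e, f}
  B6:   IN={c, e, f}   OUT={c, f}
  B7:   IN={c, f}   OUT={}

Merge at B2: OUT[B2] = IN[B3] = {a}
Applying B2's transfer function to that OUT value gives IN[B2] (row B2 above).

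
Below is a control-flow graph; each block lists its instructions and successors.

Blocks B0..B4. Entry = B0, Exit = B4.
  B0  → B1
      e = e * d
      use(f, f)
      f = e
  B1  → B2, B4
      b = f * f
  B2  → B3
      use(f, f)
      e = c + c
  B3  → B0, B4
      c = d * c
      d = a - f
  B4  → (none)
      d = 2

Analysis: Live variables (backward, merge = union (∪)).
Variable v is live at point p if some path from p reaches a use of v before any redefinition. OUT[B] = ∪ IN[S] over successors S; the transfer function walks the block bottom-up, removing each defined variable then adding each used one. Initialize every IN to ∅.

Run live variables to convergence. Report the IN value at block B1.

Answer: {a, c, d, f}

Working:
Per-block solution:
  B0: | IN={a, c, d, e, f} | OUT={a, c, d, f}
  B1: | IN={a, c, d, f} | OUT={a, c, d, f}
  B2: | IN={a, c, d, f} | OUT={a, c, d, e, f}
  B3: | IN={a, c, d, e, f} | OUT={a, c, d, e, f}
  B4: | IN={} | OUT={}

Merge at B1: OUT[B1] = IN[B2] ⊔ IN[B4] = {a, c, d, f}
Applying B1's transfer function to that OUT value gives IN[B1] (row B1 above).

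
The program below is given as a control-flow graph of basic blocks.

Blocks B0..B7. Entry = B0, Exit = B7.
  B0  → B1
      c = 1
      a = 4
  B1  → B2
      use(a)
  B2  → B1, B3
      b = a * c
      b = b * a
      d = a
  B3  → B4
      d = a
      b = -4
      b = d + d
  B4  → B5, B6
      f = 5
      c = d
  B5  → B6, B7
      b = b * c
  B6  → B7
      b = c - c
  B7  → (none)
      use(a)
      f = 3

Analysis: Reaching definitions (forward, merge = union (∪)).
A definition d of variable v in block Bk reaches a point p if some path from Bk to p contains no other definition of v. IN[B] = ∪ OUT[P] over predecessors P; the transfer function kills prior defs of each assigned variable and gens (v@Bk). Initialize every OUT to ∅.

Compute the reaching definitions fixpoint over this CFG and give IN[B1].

Fixpoint table:
  B0: | IN={} | OUT={a@B0, c@B0}
  B1: | IN={a@B0, b@B2, c@B0, d@B2} | OUT={a@B0, b@B2, c@B0, d@B2}
  B2: | IN={a@B0, b@B2, c@B0, d@B2} | OUT={a@B0, b@B2, c@B0, d@B2}
  B3: | IN={a@B0, b@B2, c@B0, d@B2} | OUT={a@B0, b@B3, c@B0, d@B3}
  B4: | IN={a@B0, b@B3, c@B0, d@B3} | OUT={a@B0, b@B3, c@B4, d@B3, f@B4}
  B5: | IN={a@B0, b@B3, c@B4, d@B3, f@B4} | OUT={a@B0, b@B5, c@B4, d@B3, f@B4}
  B6: | IN={a@B0, b@B3, b@B5, c@B4, d@B3, f@B4} | OUT={a@B0, b@B6, c@B4, d@B3, f@B4}
  B7: | IN={a@B0, b@B5, b@B6, c@B4, d@B3, f@B4} | OUT={a@B0, b@B5, b@B6, c@B4, d@B3, f@B7}

Merge at B1: IN[B1] = OUT[B0] ⊔ OUT[B2] = {a@B0, b@B2, c@B0, d@B2}

Answer: {a@B0, b@B2, c@B0, d@B2}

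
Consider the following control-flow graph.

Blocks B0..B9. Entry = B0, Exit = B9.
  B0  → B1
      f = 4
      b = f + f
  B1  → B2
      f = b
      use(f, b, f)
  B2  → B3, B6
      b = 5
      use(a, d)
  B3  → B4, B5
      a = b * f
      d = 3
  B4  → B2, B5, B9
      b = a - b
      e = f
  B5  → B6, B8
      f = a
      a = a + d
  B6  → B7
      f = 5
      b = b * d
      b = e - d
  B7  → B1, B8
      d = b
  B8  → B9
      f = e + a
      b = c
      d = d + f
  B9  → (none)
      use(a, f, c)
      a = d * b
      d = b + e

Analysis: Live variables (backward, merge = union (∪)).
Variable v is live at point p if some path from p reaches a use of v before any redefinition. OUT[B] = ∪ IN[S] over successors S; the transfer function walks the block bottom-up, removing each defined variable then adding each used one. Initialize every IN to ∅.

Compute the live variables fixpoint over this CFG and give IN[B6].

Converged values:
  B0:  IN={a, c, d, e}  OUT={a, b, c, d, e}
  B1:  IN={a, b, c, d, e}  OUT={a, c, d, e, f}
  B2:  IN={a, c, d, e, f}  OUT={a, b, c, d, e, f}
  B3:  IN={b, c, e, f}  OUT={a, b, c, d, e, f}
  B4:  IN={a, b, c, d, f}  OUT={a, b, c, d, e, f}
  B5:  IN={a, b, c, d, e}  OUT={a, b, c, d, e}
  B6:  IN={a, b, c, d, e}  OUT={a, b, c, e}
  B7:  IN={a, b, c, e}  OUT={a, b, c, d, e}
  B8:  IN={a, c, d, e}  OUT={a, b, c, d, e, f}
  B9:  IN={a, b, c, d, e, f}  OUT={}

Merge at B6: OUT[B6] = IN[B7] = {a, b, c, e}
Applying B6's transfer function to that OUT value gives IN[B6] (row B6 above).

Answer: {a, b, c, d, e}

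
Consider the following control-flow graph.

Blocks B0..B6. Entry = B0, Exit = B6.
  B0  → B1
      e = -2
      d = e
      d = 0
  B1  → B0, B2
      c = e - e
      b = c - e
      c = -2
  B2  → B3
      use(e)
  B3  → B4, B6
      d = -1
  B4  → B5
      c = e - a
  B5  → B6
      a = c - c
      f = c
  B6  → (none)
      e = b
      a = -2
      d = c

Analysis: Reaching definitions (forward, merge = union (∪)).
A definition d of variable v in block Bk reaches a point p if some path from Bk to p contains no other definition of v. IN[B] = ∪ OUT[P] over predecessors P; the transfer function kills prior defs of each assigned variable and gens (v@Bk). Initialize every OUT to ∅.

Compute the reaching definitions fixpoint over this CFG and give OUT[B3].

Answer: {b@B1, c@B1, d@B3, e@B0}

Trace:
Converged values:
  B0: | IN={b@B1, c@B1, d@B0, e@B0} | OUT={b@B1, c@B1, d@B0, e@B0}
  B1: | IN={b@B1, c@B1, d@B0, e@B0} | OUT={b@B1, c@B1, d@B0, e@B0}
  B2: | IN={b@B1, c@B1, d@B0, e@B0} | OUT={b@B1, c@B1, d@B0, e@B0}
  B3: | IN={b@B1, c@B1, d@B0, e@B0} | OUT={b@B1, c@B1, d@B3, e@B0}
  B4: | IN={b@B1, c@B1, d@B3, e@B0} | OUT={b@B1, c@B4, d@B3, e@B0}
  B5: | IN={b@B1, c@B4, d@B3, e@B0} | OUT={a@B5, b@B1, c@B4, d@B3, e@B0, f@B5}
  B6: | IN={a@B5, b@B1, c@B1, c@B4, d@B3, e@B0, f@B5} | OUT={a@B6, b@B1, c@B1, c@B4, d@B6, e@B6, f@B5}

Merge at B3: IN[B3] = OUT[B2] = {b@B1, c@B1, d@B0, e@B0}
Applying B3's transfer function to that IN value gives OUT[B3] (row B3 above).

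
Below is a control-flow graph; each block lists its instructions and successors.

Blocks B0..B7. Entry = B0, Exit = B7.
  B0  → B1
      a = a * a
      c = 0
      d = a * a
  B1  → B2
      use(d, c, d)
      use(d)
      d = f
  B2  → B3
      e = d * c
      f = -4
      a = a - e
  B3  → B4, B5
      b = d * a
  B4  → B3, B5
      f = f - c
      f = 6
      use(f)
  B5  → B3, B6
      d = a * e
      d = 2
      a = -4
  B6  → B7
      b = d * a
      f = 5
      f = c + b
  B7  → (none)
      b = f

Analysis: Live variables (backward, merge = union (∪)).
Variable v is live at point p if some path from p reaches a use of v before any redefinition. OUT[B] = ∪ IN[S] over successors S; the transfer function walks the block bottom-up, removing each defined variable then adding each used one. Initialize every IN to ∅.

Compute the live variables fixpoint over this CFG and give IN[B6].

Answer: {a, c, d}

Working:
Per-block solution:
  B0:  IN={a, f}  OUT={a, c, d, f}
  B1:  IN={a, c, d, f}  OUT={a, c, d}
  B2:  IN={a, c, d}  OUT={a, c, d, e, f}
  B3:  IN={a, c, d, e, f}  OUT={a, c, d, e, f}
  B4:  IN={a, c, d, e, f}  OUT={a, c, d, e, f}
  B5:  IN={a, c, e, f}  OUT={a, c, d, e, f}
  B6:  IN={a, c, d}  OUT={f}
  B7:  IN={f}  OUT={}

Merge at B6: OUT[B6] = IN[B7] = {f}
Applying B6's transfer function to that OUT value gives IN[B6] (row B6 above).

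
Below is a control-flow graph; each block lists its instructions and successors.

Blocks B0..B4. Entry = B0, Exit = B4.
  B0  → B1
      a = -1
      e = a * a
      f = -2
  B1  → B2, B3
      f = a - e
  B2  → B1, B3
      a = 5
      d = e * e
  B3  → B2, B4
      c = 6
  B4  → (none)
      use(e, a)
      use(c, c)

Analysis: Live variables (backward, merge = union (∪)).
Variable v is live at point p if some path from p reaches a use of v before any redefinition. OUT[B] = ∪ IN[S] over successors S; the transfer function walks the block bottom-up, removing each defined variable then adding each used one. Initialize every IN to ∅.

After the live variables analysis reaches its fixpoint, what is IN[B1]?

Answer: {a, e}

Derivation:
Per-block solution:
  B0:   IN={}   OUT={a, e}
  B1:   IN={a, e}   OUT={a, e}
  B2:   IN={e}   OUT={a, e}
  B3:   IN={a, e}   OUT={a, c, e}
  B4:   IN={a, c, e}   OUT={}

Merge at B1: OUT[B1] = IN[B2] ⊔ IN[B3] = {a, e}
Applying B1's transfer function to that OUT value gives IN[B1] (row B1 above).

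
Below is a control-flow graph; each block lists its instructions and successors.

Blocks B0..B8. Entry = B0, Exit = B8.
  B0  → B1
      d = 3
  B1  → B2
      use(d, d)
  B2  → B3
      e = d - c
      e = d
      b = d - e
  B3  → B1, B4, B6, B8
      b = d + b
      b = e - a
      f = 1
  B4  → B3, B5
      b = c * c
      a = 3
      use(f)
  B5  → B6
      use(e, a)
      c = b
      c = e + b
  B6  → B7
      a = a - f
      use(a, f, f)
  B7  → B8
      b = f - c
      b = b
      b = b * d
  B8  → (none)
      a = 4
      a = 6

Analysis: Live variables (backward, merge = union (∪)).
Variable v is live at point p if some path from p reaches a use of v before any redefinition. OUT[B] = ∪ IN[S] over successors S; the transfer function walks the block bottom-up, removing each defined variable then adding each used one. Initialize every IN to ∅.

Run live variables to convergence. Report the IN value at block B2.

Per-block solution:
  B0:  IN={a, c}  OUT={a, c, d}
  B1:  IN={a, c, d}  OUT={a, c, d}
  B2:  IN={a, c, d}  OUT={a, b, c, d, e}
  B3:  IN={a, b, c, d, e}  OUT={a, c, d, e, f}
  B4:  IN={c, d, e, f}  OUT={a, b, c, d, e, f}
  B5:  IN={a, b, d, e, f}  OUT={a, c, d, f}
  B6:  IN={a, c, d, f}  OUT={c, d, f}
  B7:  IN={c, d, f}  OUT={}
  B8:  IN={}  OUT={}

Merge at B2: OUT[B2] = IN[B3] = {a, b, c, d, e}
Applying B2's transfer function to that OUT value gives IN[B2] (row B2 above).

Answer: {a, c, d}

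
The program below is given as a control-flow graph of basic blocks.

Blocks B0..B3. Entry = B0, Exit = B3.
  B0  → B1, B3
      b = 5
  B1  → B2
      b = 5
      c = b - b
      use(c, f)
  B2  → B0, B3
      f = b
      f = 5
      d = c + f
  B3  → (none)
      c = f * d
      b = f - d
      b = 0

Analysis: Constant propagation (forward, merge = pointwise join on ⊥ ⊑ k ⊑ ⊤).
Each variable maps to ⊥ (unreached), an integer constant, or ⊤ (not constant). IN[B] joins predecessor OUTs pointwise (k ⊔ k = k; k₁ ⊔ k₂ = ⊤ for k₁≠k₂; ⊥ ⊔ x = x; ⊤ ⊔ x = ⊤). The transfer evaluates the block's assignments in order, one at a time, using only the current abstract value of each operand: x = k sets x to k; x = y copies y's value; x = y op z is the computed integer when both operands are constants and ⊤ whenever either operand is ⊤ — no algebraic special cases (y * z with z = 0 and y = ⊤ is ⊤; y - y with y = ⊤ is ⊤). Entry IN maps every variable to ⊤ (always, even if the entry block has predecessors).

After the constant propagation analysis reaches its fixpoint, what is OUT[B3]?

Per-block solution:
  B0: | IN=(all ⊤) | OUT={b:5; rest ⊤}
  B1: | IN={b:5; rest ⊤} | OUT={b:5, c:0; rest ⊤}
  B2: | IN={b:5, c:0; rest ⊤} | OUT={b:5, c:0, d:5, f:5; rest ⊤}
  B3: | IN={b:5; rest ⊤} | OUT={b:0; rest ⊤}

Merge at B3: IN[B3] = OUT[B0] ⊔ OUT[B2] = {a: ⊤, b: 5, c: ⊤, d: ⊤, e: ⊤, f: ⊤}
Applying B3's transfer function to that IN value gives OUT[B3] (row B3 above).

Answer: {a: ⊤, b: 0, c: ⊤, d: ⊤, e: ⊤, f: ⊤}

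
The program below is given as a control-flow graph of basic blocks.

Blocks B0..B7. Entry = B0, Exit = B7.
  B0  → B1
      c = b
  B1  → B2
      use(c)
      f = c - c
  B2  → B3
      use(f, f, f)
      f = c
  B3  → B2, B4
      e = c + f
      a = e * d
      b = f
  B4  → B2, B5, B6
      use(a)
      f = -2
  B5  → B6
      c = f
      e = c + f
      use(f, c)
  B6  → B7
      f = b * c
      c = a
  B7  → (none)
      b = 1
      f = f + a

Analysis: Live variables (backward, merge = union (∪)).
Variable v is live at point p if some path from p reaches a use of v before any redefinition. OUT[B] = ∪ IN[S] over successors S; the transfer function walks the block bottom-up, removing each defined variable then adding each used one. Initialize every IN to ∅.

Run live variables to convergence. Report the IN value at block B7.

Fixpoint table:
  B0:  IN={b, d}  OUT={c, d}
  B1:  IN={c, d}  OUT={c, d, f}
  B2:  IN={c, d, f}  OUT={c, d, f}
  B3:  IN={c, d, f}  OUT={a, b, c, d, f}
  B4:  IN={a, b, c, d}  OUT={a, b, c, d, f}
  B5:  IN={a, b, f}  OUT={a, b, c}
  B6:  IN={a, b, c}  OUT={a, f}
  B7:  IN={a, f}  OUT={}

B7 is the boundary node: OUT[B7] = {}
Applying B7's transfer function to that OUT value gives IN[B7] (row B7 above).

Answer: {a, f}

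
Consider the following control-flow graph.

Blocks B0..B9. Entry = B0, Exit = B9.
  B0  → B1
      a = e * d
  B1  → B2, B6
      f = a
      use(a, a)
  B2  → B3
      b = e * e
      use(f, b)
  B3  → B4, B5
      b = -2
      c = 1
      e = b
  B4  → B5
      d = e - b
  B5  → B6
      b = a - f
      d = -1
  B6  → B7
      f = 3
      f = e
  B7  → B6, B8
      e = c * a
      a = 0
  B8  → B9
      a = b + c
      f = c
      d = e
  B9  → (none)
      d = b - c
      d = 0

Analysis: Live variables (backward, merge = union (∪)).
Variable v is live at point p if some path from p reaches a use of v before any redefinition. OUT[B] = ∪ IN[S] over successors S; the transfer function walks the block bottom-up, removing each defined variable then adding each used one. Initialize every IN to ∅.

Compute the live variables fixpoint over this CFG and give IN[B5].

Answer: {a, c, e, f}

Derivation:
Converged values:
  B0:   IN={b, c, d, e}   OUT={a, b, c, e}
  B1:   IN={a, b, c, e}   OUT={a, b, c, e, f}
  B2:   IN={a, e, f}   OUT={a, f}
  B3:   IN={a, f}   OUT={a, b, c, e, f}
  B4:   IN={a, b, c, e, f}   OUT={a, c, e, f}
  B5:   IN={a, c, e, f}   OUT={a, b, c, e}
  B6:   IN={a, b, c, e}   OUT={a, b, c}
  B7:   IN={a, b, c}   OUT={a, b, c, e}
  B8:   IN={b, c, e}   OUT={b, c}
  B9:   IN={b, c}   OUT={}

Merge at B5: OUT[B5] = IN[B6] = {a, b, c, e}
Applying B5's transfer function to that OUT value gives IN[B5] (row B5 above).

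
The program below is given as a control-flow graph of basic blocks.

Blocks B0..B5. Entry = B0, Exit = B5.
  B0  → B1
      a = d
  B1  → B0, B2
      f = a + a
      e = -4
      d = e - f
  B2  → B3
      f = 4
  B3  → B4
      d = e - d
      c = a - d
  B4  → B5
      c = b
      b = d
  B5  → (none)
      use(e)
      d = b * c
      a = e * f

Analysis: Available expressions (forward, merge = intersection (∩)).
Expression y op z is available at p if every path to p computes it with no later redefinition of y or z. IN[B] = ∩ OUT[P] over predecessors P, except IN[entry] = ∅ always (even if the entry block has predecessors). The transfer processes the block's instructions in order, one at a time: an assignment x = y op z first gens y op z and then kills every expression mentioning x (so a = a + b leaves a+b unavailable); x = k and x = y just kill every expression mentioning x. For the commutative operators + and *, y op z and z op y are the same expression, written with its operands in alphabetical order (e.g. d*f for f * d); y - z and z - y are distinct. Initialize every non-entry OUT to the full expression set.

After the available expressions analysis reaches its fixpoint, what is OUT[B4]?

Per-block solution:
  B0: | IN={} | OUT={}
  B1: | IN={} | OUT={a+a, e-f}
  B2: | IN={a+a, e-f} | OUT={a+a}
  B3: | IN={a+a} | OUT={a+a, a-d}
  B4: | IN={a+a, a-d} | OUT={a+a, a-d}
  B5: | IN={a+a, a-d} | OUT={b*c, e*f}

Merge at B4: IN[B4] = OUT[B3] = {a+a, a-d}
Applying B4's transfer function to that IN value gives OUT[B4] (row B4 above).

Answer: {a+a, a-d}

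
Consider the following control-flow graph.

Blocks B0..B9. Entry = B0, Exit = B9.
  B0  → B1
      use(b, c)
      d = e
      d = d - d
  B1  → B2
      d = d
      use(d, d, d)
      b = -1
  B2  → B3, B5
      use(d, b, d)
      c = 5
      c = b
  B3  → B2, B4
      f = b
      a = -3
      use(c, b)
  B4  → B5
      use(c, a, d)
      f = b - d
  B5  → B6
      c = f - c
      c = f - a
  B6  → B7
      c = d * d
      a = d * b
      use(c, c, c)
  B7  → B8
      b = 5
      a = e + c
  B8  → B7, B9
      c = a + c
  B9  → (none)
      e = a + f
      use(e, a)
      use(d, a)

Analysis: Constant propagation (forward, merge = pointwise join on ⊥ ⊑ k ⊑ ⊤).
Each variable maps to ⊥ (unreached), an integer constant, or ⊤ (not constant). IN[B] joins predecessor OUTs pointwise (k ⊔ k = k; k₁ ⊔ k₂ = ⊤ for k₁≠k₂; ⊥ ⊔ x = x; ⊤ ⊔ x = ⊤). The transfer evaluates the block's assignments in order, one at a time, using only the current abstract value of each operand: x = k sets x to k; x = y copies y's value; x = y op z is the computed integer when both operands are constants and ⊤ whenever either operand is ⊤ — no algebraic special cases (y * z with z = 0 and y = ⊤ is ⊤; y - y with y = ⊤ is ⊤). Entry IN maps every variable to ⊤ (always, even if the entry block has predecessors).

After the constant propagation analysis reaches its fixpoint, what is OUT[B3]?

Converged values:
  B0: | IN=(all ⊤) | OUT=(all ⊤)
  B1: | IN=(all ⊤) | OUT={b:-1; rest ⊤}
  B2: | IN={b:-1; rest ⊤} | OUT={b:-1, c:-1; rest ⊤}
  B3: | IN={b:-1, c:-1; rest ⊤} | OUT={a:-3, b:-1, c:-1, f:-1; rest ⊤}
  B4: | IN={a:-3, b:-1, c:-1, f:-1; rest ⊤} | OUT={a:-3, b:-1, c:-1; rest ⊤}
  B5: | IN={b:-1, c:-1; rest ⊤} | OUT={b:-1; rest ⊤}
  B6: | IN={b:-1; rest ⊤} | OUT={b:-1; rest ⊤}
  B7: | IN=(all ⊤) | OUT={b:5; rest ⊤}
  B8: | IN={b:5; rest ⊤} | OUT={b:5; rest ⊤}
  B9: | IN={b:5; rest ⊤} | OUT={b:5; rest ⊤}

Merge at B3: IN[B3] = OUT[B2] = {a: ⊤, b: -1, c: -1, d: ⊤, e: ⊤, f: ⊤}
Applying B3's transfer function to that IN value gives OUT[B3] (row B3 above).

Answer: {a: -3, b: -1, c: -1, d: ⊤, e: ⊤, f: -1}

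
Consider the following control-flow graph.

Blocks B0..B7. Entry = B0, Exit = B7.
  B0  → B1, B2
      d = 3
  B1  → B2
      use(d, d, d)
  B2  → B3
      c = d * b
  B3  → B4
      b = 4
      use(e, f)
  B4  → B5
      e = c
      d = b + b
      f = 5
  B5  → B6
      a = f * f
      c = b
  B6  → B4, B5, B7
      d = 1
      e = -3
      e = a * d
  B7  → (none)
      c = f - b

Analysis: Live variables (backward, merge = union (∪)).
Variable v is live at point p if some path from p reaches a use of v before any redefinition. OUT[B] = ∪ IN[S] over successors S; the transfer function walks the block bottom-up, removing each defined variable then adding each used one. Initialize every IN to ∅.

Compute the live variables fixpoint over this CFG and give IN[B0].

Fixpoint table:
  B0:  IN={b, e, f}  OUT={b, d, e, f}
  B1:  IN={b, d, e, f}  OUT={b, d, e, f}
  B2:  IN={b, d, e, f}  OUT={c, e, f}
  B3:  IN={c, e, f}  OUT={b, c}
  B4:  IN={b, c}  OUT={b, f}
  B5:  IN={b, f}  OUT={a, b, c, f}
  B6:  IN={a, b, c, f}  OUT={b, c, f}
  B7:  IN={b, f}  OUT={}

Merge at B0: OUT[B0] = IN[B1] ⊔ IN[B2] = {b, d, e, f}
Applying B0's transfer function to that OUT value gives IN[B0] (row B0 above).

Answer: {b, e, f}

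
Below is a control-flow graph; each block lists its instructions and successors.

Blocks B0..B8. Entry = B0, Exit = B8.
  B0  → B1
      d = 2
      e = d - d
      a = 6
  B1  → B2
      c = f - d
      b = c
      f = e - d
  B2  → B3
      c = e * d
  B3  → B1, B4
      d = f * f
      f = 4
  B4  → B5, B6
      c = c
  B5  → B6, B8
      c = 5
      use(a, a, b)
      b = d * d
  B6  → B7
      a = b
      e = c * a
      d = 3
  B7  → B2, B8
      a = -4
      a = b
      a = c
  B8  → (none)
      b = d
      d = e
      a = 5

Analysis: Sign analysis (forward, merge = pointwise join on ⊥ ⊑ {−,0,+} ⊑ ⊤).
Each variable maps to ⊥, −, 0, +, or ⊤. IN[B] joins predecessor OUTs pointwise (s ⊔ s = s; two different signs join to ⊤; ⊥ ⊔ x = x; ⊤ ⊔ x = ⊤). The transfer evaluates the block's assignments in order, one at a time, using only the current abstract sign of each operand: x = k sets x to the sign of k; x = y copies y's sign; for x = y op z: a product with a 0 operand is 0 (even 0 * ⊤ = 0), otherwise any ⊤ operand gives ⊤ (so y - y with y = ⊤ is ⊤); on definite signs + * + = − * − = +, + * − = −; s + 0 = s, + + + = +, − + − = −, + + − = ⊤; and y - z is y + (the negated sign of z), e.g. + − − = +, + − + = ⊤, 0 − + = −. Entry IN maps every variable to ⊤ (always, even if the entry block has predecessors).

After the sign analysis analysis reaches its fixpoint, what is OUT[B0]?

Converged values:
  B0:   IN=(all ⊤)   OUT={a:+, d:+; rest ⊤}
  B1:   IN=(all ⊤)   OUT=(all ⊤)
  B2:   IN=(all ⊤)   OUT=(all ⊤)
  B3:   IN=(all ⊤)   OUT={f:+; rest ⊤}
  B4:   IN={f:+; rest ⊤}   OUT={f:+; rest ⊤}
  B5:   IN={f:+; rest ⊤}   OUT={c:+, f:+; rest ⊤}
  B6:   IN={f:+; rest ⊤}   OUT={d:+, f:+; rest ⊤}
  B7:   IN={d:+, f:+; rest ⊤}   OUT={d:+, f:+; rest ⊤}
  B8:   IN={f:+; rest ⊤}   OUT={a:+, f:+; rest ⊤}

B0 is the boundary node: IN[B0] = {a: ⊤, b: ⊤, c: ⊤, d: ⊤, e: ⊤, f: ⊤}
Applying B0's transfer function to that IN value gives OUT[B0] (row B0 above).

Answer: {a: +, b: ⊤, c: ⊤, d: +, e: ⊤, f: ⊤}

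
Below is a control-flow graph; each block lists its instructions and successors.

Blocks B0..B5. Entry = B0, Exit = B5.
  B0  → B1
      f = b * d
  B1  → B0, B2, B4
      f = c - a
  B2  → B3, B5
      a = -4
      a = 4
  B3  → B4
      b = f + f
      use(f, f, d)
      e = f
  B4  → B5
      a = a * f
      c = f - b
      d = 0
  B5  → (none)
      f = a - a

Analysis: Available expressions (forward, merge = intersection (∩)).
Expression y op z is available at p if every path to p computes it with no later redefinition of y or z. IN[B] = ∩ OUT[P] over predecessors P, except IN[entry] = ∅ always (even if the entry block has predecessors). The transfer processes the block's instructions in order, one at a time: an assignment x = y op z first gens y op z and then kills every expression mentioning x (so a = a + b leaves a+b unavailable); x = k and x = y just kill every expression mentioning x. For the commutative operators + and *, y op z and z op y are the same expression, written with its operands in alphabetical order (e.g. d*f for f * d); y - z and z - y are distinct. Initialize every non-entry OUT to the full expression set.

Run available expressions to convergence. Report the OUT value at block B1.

Converged values:
  B0:  IN={}  OUT={b*d}
  B1:  IN={b*d}  OUT={b*d, c-a}
  B2:  IN={b*d, c-a}  OUT={b*d}
  B3:  IN={b*d}  OUT={f+f}
  B4:  IN={}  OUT={f-b}
  B5:  IN={}  OUT={a-a}

Merge at B1: IN[B1] = OUT[B0] = {b*d}
Applying B1's transfer function to that IN value gives OUT[B1] (row B1 above).

Answer: {b*d, c-a}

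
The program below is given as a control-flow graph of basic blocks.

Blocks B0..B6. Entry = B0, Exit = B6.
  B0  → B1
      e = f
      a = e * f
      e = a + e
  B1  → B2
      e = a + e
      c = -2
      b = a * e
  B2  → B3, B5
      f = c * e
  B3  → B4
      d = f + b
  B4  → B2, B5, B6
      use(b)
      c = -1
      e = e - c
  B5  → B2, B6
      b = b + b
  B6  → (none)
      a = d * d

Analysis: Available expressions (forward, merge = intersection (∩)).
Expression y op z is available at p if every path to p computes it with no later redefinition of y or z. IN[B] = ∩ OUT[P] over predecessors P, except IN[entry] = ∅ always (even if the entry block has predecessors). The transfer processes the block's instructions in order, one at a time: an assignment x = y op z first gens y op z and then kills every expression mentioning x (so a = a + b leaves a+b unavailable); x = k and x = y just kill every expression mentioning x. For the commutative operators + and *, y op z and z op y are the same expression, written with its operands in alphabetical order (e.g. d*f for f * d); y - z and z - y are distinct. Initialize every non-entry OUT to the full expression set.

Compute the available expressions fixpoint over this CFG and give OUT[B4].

Converged values:
  B0: | IN={} | OUT={}
  B1: | IN={} | OUT={a*e}
  B2: | IN={} | OUT={c*e}
  B3: | IN={c*e} | OUT={b+f, c*e}
  B4: | IN={b+f, c*e} | OUT={b+f}
  B5: | IN={} | OUT={}
  B6: | IN={} | OUT={d*d}

Merge at B4: IN[B4] = OUT[B3] = {b+f, c*e}
Applying B4's transfer function to that IN value gives OUT[B4] (row B4 above).

Answer: {b+f}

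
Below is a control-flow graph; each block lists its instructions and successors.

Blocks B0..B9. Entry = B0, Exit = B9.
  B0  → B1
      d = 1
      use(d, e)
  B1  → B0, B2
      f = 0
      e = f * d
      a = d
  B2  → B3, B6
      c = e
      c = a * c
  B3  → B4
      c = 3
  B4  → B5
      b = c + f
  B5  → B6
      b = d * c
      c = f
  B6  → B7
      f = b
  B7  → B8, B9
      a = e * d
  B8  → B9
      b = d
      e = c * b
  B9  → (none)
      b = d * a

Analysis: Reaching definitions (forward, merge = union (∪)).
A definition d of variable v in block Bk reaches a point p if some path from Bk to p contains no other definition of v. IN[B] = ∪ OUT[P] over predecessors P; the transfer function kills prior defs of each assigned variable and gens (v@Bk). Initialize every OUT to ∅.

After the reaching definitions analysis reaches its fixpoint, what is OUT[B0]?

Answer: {a@B1, d@B0, e@B1, f@B1}

Derivation:
Fixpoint table:
  B0:   IN={a@B1, d@B0, e@B1, f@B1}   OUT={a@B1, d@B0, e@B1, f@B1}
  B1:   IN={a@B1, d@B0, e@B1, f@B1}   OUT={a@B1, d@B0, e@B1, f@B1}
  B2:   IN={a@B1, d@B0, e@B1, f@B1}   OUT={a@B1, c@B2, d@B0, e@B1, f@B1}
  B3:   IN={a@B1, c@B2, d@B0, e@B1, f@B1}   OUT={a@B1, c@B3, d@B0, e@B1, f@B1}
  B4:   IN={a@B1, c@B3, d@B0, e@B1, f@B1}   OUT={a@B1, b@B4, c@B3, d@B0, e@B1, f@B1}
  B5:   IN={a@B1, b@B4, c@B3, d@B0, e@B1, f@B1}   OUT={a@B1, b@B5, c@B5, d@B0, e@B1, f@B1}
  B6:   IN={a@B1, b@B5, c@B2, c@B5, d@B0, e@B1, f@B1}   OUT={a@B1, b@B5, c@B2, c@B5, d@B0, e@B1, f@B6}
  B7:   IN={a@B1, b@B5, c@B2, c@B5, d@B0, e@B1, f@B6}   OUT={a@B7, b@B5, c@B2, c@B5, d@B0, e@B1, f@B6}
  B8:   IN={a@B7, b@B5, c@B2, c@B5, d@B0, e@B1, f@B6}   OUT={a@B7, b@B8, c@B2, c@B5, d@B0, e@B8, f@B6}
  B9:   IN={a@B7, b@B5, b@B8, c@B2, c@B5, d@B0, e@B1, e@B8, f@B6}   OUT={a@B7, b@B9, c@B2, c@B5, d@B0, e@B1, e@B8, f@B6}

Merge at B0 (entry node, so the boundary value {} is joined with the incoming edge(s)): IN[B0] = {} ⊔ OUT[B1] = {a@B1, d@B0, e@B1, f@B1}
Applying B0's transfer function to that IN value gives OUT[B0] (row B0 above).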